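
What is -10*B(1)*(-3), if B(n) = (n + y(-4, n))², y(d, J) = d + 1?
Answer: 120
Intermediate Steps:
y(d, J) = 1 + d
B(n) = (-3 + n)² (B(n) = (n + (1 - 4))² = (n - 3)² = (-3 + n)²)
-10*B(1)*(-3) = -10*(-3 + 1)²*(-3) = -10*(-2)²*(-3) = -10*4*(-3) = -40*(-3) = 120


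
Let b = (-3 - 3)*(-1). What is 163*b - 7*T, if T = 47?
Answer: 649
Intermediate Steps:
b = 6 (b = -6*(-1) = 6)
163*b - 7*T = 163*6 - 7*47 = 978 - 329 = 649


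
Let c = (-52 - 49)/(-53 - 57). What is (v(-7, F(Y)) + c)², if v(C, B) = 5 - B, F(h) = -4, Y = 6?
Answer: 1190281/12100 ≈ 98.370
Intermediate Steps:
c = 101/110 (c = -101/(-110) = -101*(-1/110) = 101/110 ≈ 0.91818)
(v(-7, F(Y)) + c)² = ((5 - 1*(-4)) + 101/110)² = ((5 + 4) + 101/110)² = (9 + 101/110)² = (1091/110)² = 1190281/12100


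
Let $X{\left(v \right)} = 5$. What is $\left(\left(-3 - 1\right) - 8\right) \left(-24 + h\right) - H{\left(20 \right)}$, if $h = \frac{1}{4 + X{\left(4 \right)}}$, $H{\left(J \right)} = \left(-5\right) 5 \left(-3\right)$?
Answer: $\frac{635}{3} \approx 211.67$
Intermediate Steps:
$H{\left(J \right)} = 75$ ($H{\left(J \right)} = \left(-25\right) \left(-3\right) = 75$)
$h = \frac{1}{9}$ ($h = \frac{1}{4 + 5} = \frac{1}{9} \approx 0.11111$)
$\left(\left(-3 - 1\right) - 8\right) \left(-24 + h\right) - H{\left(20 \right)} = \left(\left(-3 - 1\right) - 8\right) \left(-24 + \frac{1}{9}\right) - 75 = \left(-4 - 8\right) \left(- \frac{215}{9}\right) - 75 = \left(-12\right) \left(- \frac{215}{9}\right) - 75 = \frac{860}{3} - 75 = \frac{635}{3}$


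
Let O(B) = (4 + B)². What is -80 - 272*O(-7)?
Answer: -2528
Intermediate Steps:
-80 - 272*O(-7) = -80 - 272*(4 - 7)² = -80 - 272*(-3)² = -80 - 272*9 = -80 - 2448 = -2528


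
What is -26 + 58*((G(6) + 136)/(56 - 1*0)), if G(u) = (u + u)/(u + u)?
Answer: 3245/28 ≈ 115.89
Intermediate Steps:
G(u) = 1 (G(u) = (2*u)/((2*u)) = (2*u)*(1/(2*u)) = 1)
-26 + 58*((G(6) + 136)/(56 - 1*0)) = -26 + 58*((1 + 136)/(56 - 1*0)) = -26 + 58*(137/(56 + 0)) = -26 + 58*(137/56) = -26 + 3973/28 = 3245/28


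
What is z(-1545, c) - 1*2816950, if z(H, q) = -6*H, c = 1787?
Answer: -2807680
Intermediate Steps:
z(-1545, c) - 1*2816950 = -6*(-1545) - 1*2816950 = 9270 - 2816950 = -2807680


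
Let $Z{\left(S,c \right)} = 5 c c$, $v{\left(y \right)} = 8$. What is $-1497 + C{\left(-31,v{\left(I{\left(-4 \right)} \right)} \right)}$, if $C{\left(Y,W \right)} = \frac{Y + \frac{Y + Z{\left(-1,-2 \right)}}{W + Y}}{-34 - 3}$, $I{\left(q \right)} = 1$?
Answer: $- \frac{1273245}{851} \approx -1496.2$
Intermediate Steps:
$Z{\left(S,c \right)} = 5 c^{2}$
$C{\left(Y,W \right)} = - \frac{Y}{37} - \frac{20 + Y}{37 \left(W + Y\right)}$ ($C{\left(Y,W \right)} = \frac{Y + \frac{Y + 5 \left(-2\right)^{2}}{W + Y}}{-34 - 3} = \frac{Y + \frac{Y + 5 \cdot 4}{W + Y}}{-37} = \left(Y + \frac{Y + 20}{W + Y}\right) \left(- \frac{1}{37}\right) = \left(Y + \frac{20 + Y}{W + Y}\right) \left(- \frac{1}{37}\right) = - \frac{Y}{37} - \frac{20 + Y}{37 \left(W + Y\right)}$)
$-1497 + C{\left(-31,v{\left(I{\left(-4 \right)} \right)} \right)} = -1497 + \frac{-20 - -31 - \left(-31\right)^{2} - 8 \left(-31\right)}{37 \left(8 - 31\right)} = -1497 + \frac{-20 + 31 - 961 + 248}{37 \left(-23\right)} = -1497 + \frac{1}{37} \left(- \frac{1}{23}\right) \left(-20 + 31 - 961 + 248\right) = -1497 + \frac{1}{37} \left(- \frac{1}{23}\right) \left(-702\right) = -1497 + \frac{702}{851} = - \frac{1273245}{851}$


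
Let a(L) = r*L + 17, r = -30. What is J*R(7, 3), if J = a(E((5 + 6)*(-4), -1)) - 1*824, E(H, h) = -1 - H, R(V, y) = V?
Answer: -14679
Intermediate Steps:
a(L) = 17 - 30*L (a(L) = -30*L + 17 = 17 - 30*L)
J = -2097 (J = (17 - 30*(-1 - (5 + 6)*(-4))) - 1*824 = (17 - 30*(-1 - 11*(-4))) - 824 = (17 - 30*(-1 - 1*(-44))) - 824 = (17 - 30*(-1 + 44)) - 824 = (17 - 30*43) - 824 = (17 - 1290) - 824 = -1273 - 824 = -2097)
J*R(7, 3) = -2097*7 = -14679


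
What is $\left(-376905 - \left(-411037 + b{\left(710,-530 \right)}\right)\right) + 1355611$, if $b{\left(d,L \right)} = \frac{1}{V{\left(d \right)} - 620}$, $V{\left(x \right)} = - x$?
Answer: $\frac{1848358191}{1330} \approx 1.3897 \cdot 10^{6}$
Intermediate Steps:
$b{\left(d,L \right)} = \frac{1}{-620 - d}$ ($b{\left(d,L \right)} = \frac{1}{- d - 620} = \frac{1}{-620 - d}$)
$\left(-376905 - \left(-411037 + b{\left(710,-530 \right)}\right)\right) + 1355611 = \left(-376905 + \left(411037 - - \frac{1}{620 + 710}\right)\right) + 1355611 = \left(-376905 + \left(411037 - - \frac{1}{1330}\right)\right) + 1355611 = \left(-376905 + \left(411037 + \frac{1}{1330}\right)\right) + 1355611 = \left(-376905 + \frac{546679211}{1330}\right) + 1355611 = \frac{45395561}{1330} + 1355611 = \frac{1848358191}{1330}$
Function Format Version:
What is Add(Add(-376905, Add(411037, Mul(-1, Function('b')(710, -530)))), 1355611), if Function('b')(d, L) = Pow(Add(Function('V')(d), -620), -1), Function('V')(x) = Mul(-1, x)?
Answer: Rational(1848358191, 1330) ≈ 1.3897e+6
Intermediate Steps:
Function('b')(d, L) = Pow(Add(-620, Mul(-1, d)), -1) (Function('b')(d, L) = Pow(Add(Mul(-1, d), -620), -1) = Pow(Add(-620, Mul(-1, d)), -1))
Add(Add(-376905, Add(411037, Mul(-1, Function('b')(710, -530)))), 1355611) = Add(Add(-376905, Add(411037, Mul(-1, Mul(-1, Pow(Add(620, 710), -1))))), 1355611) = Add(Add(-376905, Add(411037, Mul(-1, Mul(-1, Pow(1330, -1))))), 1355611) = Add(Add(-376905, Add(411037, Mul(-1, Mul(-1, Rational(1, 1330))))), 1355611) = Add(Add(-376905, Add(411037, Mul(-1, Rational(-1, 1330)))), 1355611) = Add(Add(-376905, Add(411037, Rational(1, 1330))), 1355611) = Add(Add(-376905, Rational(546679211, 1330)), 1355611) = Add(Rational(45395561, 1330), 1355611) = Rational(1848358191, 1330)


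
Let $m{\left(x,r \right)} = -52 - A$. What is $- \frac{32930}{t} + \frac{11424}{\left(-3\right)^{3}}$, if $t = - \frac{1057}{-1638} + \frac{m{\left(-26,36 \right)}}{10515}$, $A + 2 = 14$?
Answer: $- \frac{245070176404}{4718367} \approx -51940.0$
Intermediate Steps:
$A = 12$ ($A = -2 + 14 = 12$)
$m{\left(x,r \right)} = -64$ ($m{\left(x,r \right)} = -52 - 12 = -64$)
$t = \frac{524263}{820170}$ ($t = - \frac{1057}{-1638} - \frac{64}{10515} = \left(-1057\right) \left(- \frac{1}{1638}\right) - \frac{64}{10515} = \frac{151}{234} - \frac{64}{10515} = \frac{524263}{820170} \approx 0.63921$)
$- \frac{32930}{t} + \frac{11424}{\left(-3\right)^{3}} = - \frac{32930}{\frac{524263}{820170}} + \frac{11424}{\left(-3\right)^{3}} = \left(-32930\right) \frac{820170}{524263} + \frac{11424}{-27} = - \frac{27008198100}{524263} + 11424 \left(- \frac{1}{27}\right) = - \frac{27008198100}{524263} - \frac{3808}{9} = - \frac{245070176404}{4718367}$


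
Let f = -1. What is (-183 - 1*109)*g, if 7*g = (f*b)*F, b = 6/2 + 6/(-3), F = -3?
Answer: -876/7 ≈ -125.14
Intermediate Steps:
b = 1 (b = 6*(1/2) + 6*(-1/3) = 3 - 2 = 1)
g = 3/7 (g = (-1*1*(-3))/7 = (-1*(-3))/7 = (1/7)*3 = 3/7 ≈ 0.42857)
(-183 - 1*109)*g = (-183 - 1*109)*(3/7) = (-183 - 109)*(3/7) = -292*3/7 = -876/7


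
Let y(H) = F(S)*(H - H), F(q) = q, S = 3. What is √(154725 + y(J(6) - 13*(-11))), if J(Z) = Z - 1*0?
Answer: 5*√6189 ≈ 393.35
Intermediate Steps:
J(Z) = Z (J(Z) = Z + 0 = Z)
y(H) = 0 (y(H) = 3*(H - H) = 3*0 = 0)
√(154725 + y(J(6) - 13*(-11))) = √(154725 + 0) = √154725 = 5*√6189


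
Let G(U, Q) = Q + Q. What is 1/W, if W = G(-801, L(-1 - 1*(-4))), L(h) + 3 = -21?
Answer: -1/48 ≈ -0.020833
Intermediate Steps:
L(h) = -24 (L(h) = -3 - 21 = -24)
G(U, Q) = 2*Q
W = -48 (W = 2*(-24) = -48)
1/W = 1/(-48) = -1/48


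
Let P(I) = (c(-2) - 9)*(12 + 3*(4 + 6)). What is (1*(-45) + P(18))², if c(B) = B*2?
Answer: 349281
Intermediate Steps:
c(B) = 2*B
P(I) = -546 (P(I) = (2*(-2) - 9)*(12 + 3*(4 + 6)) = (-4 - 9)*(12 + 3*10) = -13*(12 + 30) = -13*42 = -546)
(1*(-45) + P(18))² = (1*(-45) - 546)² = (-45 - 546)² = (-591)² = 349281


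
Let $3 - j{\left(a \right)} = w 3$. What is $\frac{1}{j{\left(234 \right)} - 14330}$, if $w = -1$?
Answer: $- \frac{1}{14324} \approx -6.9813 \cdot 10^{-5}$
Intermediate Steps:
$j{\left(a \right)} = 6$ ($j{\left(a \right)} = 3 - \left(-1\right) 3 = 3 - -3 = 3 + 3 = 6$)
$\frac{1}{j{\left(234 \right)} - 14330} = \frac{1}{6 - 14330} = \frac{1}{-14324} = - \frac{1}{14324}$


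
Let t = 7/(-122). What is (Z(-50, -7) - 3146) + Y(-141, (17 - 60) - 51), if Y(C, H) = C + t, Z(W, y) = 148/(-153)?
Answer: -61374269/18666 ≈ -3288.0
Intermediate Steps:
t = -7/122 (t = 7*(-1/122) = -7/122 ≈ -0.057377)
Z(W, y) = -148/153 (Z(W, y) = 148*(-1/153) = -148/153)
Y(C, H) = -7/122 + C (Y(C, H) = C - 7/122 = -7/122 + C)
(Z(-50, -7) - 3146) + Y(-141, (17 - 60) - 51) = (-148/153 - 3146) + (-7/122 - 141) = -481486/153 - 17209/122 = -61374269/18666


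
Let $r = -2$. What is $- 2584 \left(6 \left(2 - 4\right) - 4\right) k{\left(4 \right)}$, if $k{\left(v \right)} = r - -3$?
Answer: $41344$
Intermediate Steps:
$k{\left(v \right)} = 1$ ($k{\left(v \right)} = -2 - -3 = -2 + 3 = 1$)
$- 2584 \left(6 \left(2 - 4\right) - 4\right) k{\left(4 \right)} = - 2584 \left(6 \left(2 - 4\right) - 4\right) 1 = - 2584 \left(6 \left(-2\right) - 4\right) 1 = - 2584 \left(-12 - 4\right) 1 = - 2584 \left(\left(-16\right) 1\right) = \left(-2584\right) \left(-16\right) = 41344$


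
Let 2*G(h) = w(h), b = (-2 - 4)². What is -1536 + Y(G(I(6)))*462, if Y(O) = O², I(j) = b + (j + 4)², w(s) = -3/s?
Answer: -56817633/36992 ≈ -1535.9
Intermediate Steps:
b = 36 (b = (-6)² = 36)
I(j) = 36 + (4 + j)² (I(j) = 36 + (j + 4)² = 36 + (4 + j)²)
G(h) = -3/(2*h) (G(h) = (-3/h)/2 = -3/(2*h))
-1536 + Y(G(I(6)))*462 = -1536 + (-3/(2*(36 + (4 + 6)²)))²*462 = -1536 + (-3/(2*(36 + 10²)))²*462 = -1536 + (-3/(2*(36 + 100)))²*462 = -1536 + (-3/2/136)²*462 = -1536 + (-3/2*1/136)²*462 = -1536 + (-3/272)²*462 = -1536 + (9/73984)*462 = -1536 + 2079/36992 = -56817633/36992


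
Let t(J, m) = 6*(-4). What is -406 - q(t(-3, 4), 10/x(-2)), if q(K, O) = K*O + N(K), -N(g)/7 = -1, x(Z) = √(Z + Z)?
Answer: -413 - 120*I ≈ -413.0 - 120.0*I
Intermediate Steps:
x(Z) = √2*√Z (x(Z) = √(2*Z) = √2*√Z)
N(g) = 7 (N(g) = -7*(-1) = 7)
t(J, m) = -24
q(K, O) = 7 + K*O (q(K, O) = K*O + 7 = 7 + K*O)
-406 - q(t(-3, 4), 10/x(-2)) = -406 - (7 - 240/(√2*√(-2))) = -406 - (7 - 240/(√2*(I*√2))) = -406 - (7 - 240/(2*I)) = -406 - (7 - 240*(-I/2)) = -406 - (7 - (-120)*I) = -406 - (7 + 120*I) = -406 + (-7 - 120*I) = -413 - 120*I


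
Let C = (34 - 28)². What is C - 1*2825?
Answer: -2789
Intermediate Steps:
C = 36 (C = 6² = 36)
C - 1*2825 = 36 - 1*2825 = 36 - 2825 = -2789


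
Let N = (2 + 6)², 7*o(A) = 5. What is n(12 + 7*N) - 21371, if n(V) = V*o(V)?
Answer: -147297/7 ≈ -21042.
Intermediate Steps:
o(A) = 5/7 (o(A) = (⅐)*5 = 5/7)
N = 64 (N = 8² = 64)
n(V) = 5*V/7 (n(V) = V*(5/7) = 5*V/7)
n(12 + 7*N) - 21371 = 5*(12 + 7*64)/7 - 21371 = 5*(12 + 448)/7 - 21371 = (5/7)*460 - 21371 = 2300/7 - 21371 = -147297/7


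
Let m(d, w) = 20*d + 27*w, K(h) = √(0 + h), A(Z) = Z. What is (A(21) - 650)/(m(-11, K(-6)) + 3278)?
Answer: -961741/4677869 + 16983*I*√6/9355738 ≈ -0.20559 + 0.0044464*I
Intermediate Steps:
K(h) = √h
(A(21) - 650)/(m(-11, K(-6)) + 3278) = (21 - 650)/((20*(-11) + 27*√(-6)) + 3278) = -629/((-220 + 27*(I*√6)) + 3278) = -629/((-220 + 27*I*√6) + 3278) = -629/(3058 + 27*I*√6)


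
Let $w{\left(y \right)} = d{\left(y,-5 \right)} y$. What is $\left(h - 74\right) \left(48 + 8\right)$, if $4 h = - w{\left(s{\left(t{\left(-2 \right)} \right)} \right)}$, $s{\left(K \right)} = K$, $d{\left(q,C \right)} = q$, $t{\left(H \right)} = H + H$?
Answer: $-4368$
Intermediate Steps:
$t{\left(H \right)} = 2 H$
$w{\left(y \right)} = y^{2}$ ($w{\left(y \right)} = y y = y^{2}$)
$h = -4$ ($h = \frac{\left(-1\right) \left(2 \left(-2\right)\right)^{2}}{4} = \frac{\left(-1\right) \left(-4\right)^{2}}{4} = \frac{\left(-1\right) 16}{4} = \frac{1}{4} \left(-16\right) = -4$)
$\left(h - 74\right) \left(48 + 8\right) = \left(-4 - 74\right) \left(48 + 8\right) = \left(-78\right) 56 = -4368$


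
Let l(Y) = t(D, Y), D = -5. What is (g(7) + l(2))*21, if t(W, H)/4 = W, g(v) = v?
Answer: -273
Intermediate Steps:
t(W, H) = 4*W
l(Y) = -20 (l(Y) = 4*(-5) = -20)
(g(7) + l(2))*21 = (7 - 20)*21 = -13*21 = -273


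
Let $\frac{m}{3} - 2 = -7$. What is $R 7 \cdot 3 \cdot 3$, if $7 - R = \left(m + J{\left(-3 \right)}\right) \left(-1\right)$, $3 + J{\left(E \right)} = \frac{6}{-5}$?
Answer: $- \frac{3843}{5} \approx -768.6$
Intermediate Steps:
$m = -15$ ($m = 6 + 3 \left(-7\right) = 6 - 21 = -15$)
$J{\left(E \right)} = - \frac{21}{5}$ ($J{\left(E \right)} = -3 + \frac{6}{-5} = -3 + 6 \left(- \frac{1}{5}\right) = -3 - \frac{6}{5} = - \frac{21}{5}$)
$R = - \frac{61}{5}$ ($R = 7 - \left(-15 - \frac{21}{5}\right) \left(-1\right) = 7 - \left(- \frac{96}{5}\right) \left(-1\right) = 7 - \frac{96}{5} = - \frac{61}{5} \approx -12.2$)
$R 7 \cdot 3 \cdot 3 = - \frac{61 \cdot 7 \cdot 3 \cdot 3}{5} = - \frac{61 \cdot 21 \cdot 3}{5} = \left(- \frac{61}{5}\right) 63 = - \frac{3843}{5}$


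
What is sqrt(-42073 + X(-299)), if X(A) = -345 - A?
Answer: I*sqrt(42119) ≈ 205.23*I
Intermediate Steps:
sqrt(-42073 + X(-299)) = sqrt(-42073 + (-345 - 1*(-299))) = sqrt(-42073 + (-345 + 299)) = sqrt(-42073 - 46) = sqrt(-42119) = I*sqrt(42119)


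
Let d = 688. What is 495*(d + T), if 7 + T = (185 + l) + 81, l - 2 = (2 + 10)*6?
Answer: 505395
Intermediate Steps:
l = 74 (l = 2 + (2 + 10)*6 = 2 + 12*6 = 2 + 72 = 74)
T = 333 (T = -7 + ((185 + 74) + 81) = -7 + (259 + 81) = -7 + 340 = 333)
495*(d + T) = 495*(688 + 333) = 495*1021 = 505395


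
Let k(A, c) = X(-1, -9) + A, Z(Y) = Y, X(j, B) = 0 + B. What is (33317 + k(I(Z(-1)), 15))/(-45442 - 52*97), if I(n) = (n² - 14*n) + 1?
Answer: -16662/25243 ≈ -0.66006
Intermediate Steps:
X(j, B) = B
I(n) = 1 + n² - 14*n
k(A, c) = -9 + A
(33317 + k(I(Z(-1)), 15))/(-45442 - 52*97) = (33317 + (-9 + (1 + (-1)² - 14*(-1))))/(-45442 - 52*97) = (33317 + (-9 + (1 + 1 + 14)))/(-45442 - 5044) = (33317 + (-9 + 16))/(-50486) = (33317 + 7)*(-1/50486) = 33324*(-1/50486) = -16662/25243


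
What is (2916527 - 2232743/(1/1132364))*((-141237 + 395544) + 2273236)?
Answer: -6390323469775188275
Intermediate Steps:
(2916527 - 2232743/(1/1132364))*((-141237 + 395544) + 2273236) = (2916527 - 2232743/1/1132364)*(254307 + 2273236) = (2916527 - 2232743*1132364)*2527543 = (2916527 - 2528277794452)*2527543 = -2528274877925*2527543 = -6390323469775188275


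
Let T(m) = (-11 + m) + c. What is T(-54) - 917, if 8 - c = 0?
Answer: -974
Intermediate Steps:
c = 8 (c = 8 - 1*0 = 8 + 0 = 8)
T(m) = -3 + m (T(m) = (-11 + m) + 8 = -3 + m)
T(-54) - 917 = (-3 - 54) - 917 = -57 - 917 = -974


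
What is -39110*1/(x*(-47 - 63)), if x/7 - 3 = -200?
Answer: -3911/15169 ≈ -0.25783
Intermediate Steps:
x = -1379 (x = 21 + 7*(-200) = 21 - 1400 = -1379)
-39110*1/(x*(-47 - 63)) = -39110*(-1/(1379*(-47 - 63))) = -39110/((-110*(-1379))) = -39110/151690 = -39110*1/151690 = -3911/15169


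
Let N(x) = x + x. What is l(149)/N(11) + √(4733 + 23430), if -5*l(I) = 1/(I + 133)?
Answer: -1/31020 + √28163 ≈ 167.82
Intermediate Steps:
N(x) = 2*x
l(I) = -1/(5*(133 + I)) (l(I) = -1/(5*(I + 133)) = -1/(5*(133 + I)))
l(149)/N(11) + √(4733 + 23430) = (-1/(665 + 5*149))/((2*11)) + √(4733 + 23430) = -1/(665 + 745)/22 + √28163 = -1/1410*(1/22) + √28163 = -1*1/1410*(1/22) + √28163 = -1/1410*1/22 + √28163 = -1/31020 + √28163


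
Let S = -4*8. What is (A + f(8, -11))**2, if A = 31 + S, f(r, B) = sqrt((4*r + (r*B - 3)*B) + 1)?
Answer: (1 - sqrt(1034))**2 ≈ 970.69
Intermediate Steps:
S = -32
f(r, B) = sqrt(1 + 4*r + B*(-3 + B*r)) (f(r, B) = sqrt((4*r + (B*r - 3)*B) + 1) = sqrt((4*r + (-3 + B*r)*B) + 1) = sqrt((4*r + B*(-3 + B*r)) + 1) = sqrt(1 + 4*r + B*(-3 + B*r)))
A = -1 (A = 31 - 32 = -1)
(A + f(8, -11))**2 = (-1 + sqrt(1 - 3*(-11) + 4*8 + 8*(-11)**2))**2 = (-1 + sqrt(1 + 33 + 32 + 8*121))**2 = (-1 + sqrt(1 + 33 + 32 + 968))**2 = (-1 + sqrt(1034))**2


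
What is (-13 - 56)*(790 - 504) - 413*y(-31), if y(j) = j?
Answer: -6931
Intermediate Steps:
(-13 - 56)*(790 - 504) - 413*y(-31) = (-13 - 56)*(790 - 504) - 413*(-31) = -69*286 + 12803 = -19734 + 12803 = -6931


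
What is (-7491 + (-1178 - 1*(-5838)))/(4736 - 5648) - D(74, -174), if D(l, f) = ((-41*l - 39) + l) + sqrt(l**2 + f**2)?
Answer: 144101/48 - 2*sqrt(8938) ≈ 2813.0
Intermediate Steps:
D(l, f) = -39 + sqrt(f**2 + l**2) - 40*l (D(l, f) = ((-39 - 41*l) + l) + sqrt(f**2 + l**2) = (-39 - 40*l) + sqrt(f**2 + l**2) = -39 + sqrt(f**2 + l**2) - 40*l)
(-7491 + (-1178 - 1*(-5838)))/(4736 - 5648) - D(74, -174) = (-7491 + (-1178 - 1*(-5838)))/(4736 - 5648) - (-39 + sqrt((-174)**2 + 74**2) - 40*74) = (-7491 + (-1178 + 5838))/(-912) - (-39 + sqrt(30276 + 5476) - 2960) = (-7491 + 4660)*(-1/912) - (-39 + sqrt(35752) - 2960) = -2831*(-1/912) - (-39 + 2*sqrt(8938) - 2960) = 149/48 - (-2999 + 2*sqrt(8938)) = 149/48 + (2999 - 2*sqrt(8938)) = 144101/48 - 2*sqrt(8938)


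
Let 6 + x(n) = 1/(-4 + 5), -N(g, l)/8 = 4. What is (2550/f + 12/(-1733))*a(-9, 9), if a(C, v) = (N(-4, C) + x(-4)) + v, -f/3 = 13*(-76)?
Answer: -10228358/428051 ≈ -23.895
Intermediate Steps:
N(g, l) = -32 (N(g, l) = -8*4 = -32)
f = 2964 (f = -39*(-76) = -3*(-988) = 2964)
x(n) = -5 (x(n) = -6 + 1/(-4 + 5) = -6 + 1/1 = -6 + 1 = -5)
a(C, v) = -37 + v (a(C, v) = (-32 - 5) + v = -37 + v)
(2550/f + 12/(-1733))*a(-9, 9) = (2550/2964 + 12/(-1733))*(-37 + 9) = (2550*(1/2964) + 12*(-1/1733))*(-28) = (425/494 - 12/1733)*(-28) = (730597/856102)*(-28) = -10228358/428051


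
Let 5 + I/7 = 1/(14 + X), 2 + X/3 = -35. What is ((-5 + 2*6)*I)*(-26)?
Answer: 619164/97 ≈ 6383.1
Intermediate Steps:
X = -111 (X = -6 + 3*(-35) = -6 - 105 = -111)
I = -3402/97 (I = -35 + 7/(14 - 111) = -35 + 7/(-97) = -35 + 7*(-1/97) = -35 - 7/97 = -3402/97 ≈ -35.072)
((-5 + 2*6)*I)*(-26) = ((-5 + 2*6)*(-3402/97))*(-26) = ((-5 + 12)*(-3402/97))*(-26) = (7*(-3402/97))*(-26) = -23814/97*(-26) = 619164/97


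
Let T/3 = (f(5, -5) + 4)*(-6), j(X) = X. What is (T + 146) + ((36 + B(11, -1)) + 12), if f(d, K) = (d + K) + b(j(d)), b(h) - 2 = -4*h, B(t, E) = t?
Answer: 457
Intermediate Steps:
b(h) = 2 - 4*h
f(d, K) = 2 + K - 3*d (f(d, K) = (d + K) + (2 - 4*d) = (K + d) + (2 - 4*d) = 2 + K - 3*d)
T = 252 (T = 3*(((2 - 5 - 3*5) + 4)*(-6)) = 3*(((2 - 5 - 15) + 4)*(-6)) = 3*((-18 + 4)*(-6)) = 3*(-14*(-6)) = 3*84 = 252)
(T + 146) + ((36 + B(11, -1)) + 12) = (252 + 146) + ((36 + 11) + 12) = 398 + (47 + 12) = 398 + 59 = 457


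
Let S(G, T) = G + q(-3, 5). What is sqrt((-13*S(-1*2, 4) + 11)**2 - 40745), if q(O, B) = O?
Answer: 187*I ≈ 187.0*I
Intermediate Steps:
S(G, T) = -3 + G (S(G, T) = G - 3 = -3 + G)
sqrt((-13*S(-1*2, 4) + 11)**2 - 40745) = sqrt((-13*(-3 - 1*2) + 11)**2 - 40745) = sqrt((-13*(-3 - 2) + 11)**2 - 40745) = sqrt((-13*(-5) + 11)**2 - 40745) = sqrt((65 + 11)**2 - 40745) = sqrt(76**2 - 40745) = sqrt(5776 - 40745) = sqrt(-34969) = 187*I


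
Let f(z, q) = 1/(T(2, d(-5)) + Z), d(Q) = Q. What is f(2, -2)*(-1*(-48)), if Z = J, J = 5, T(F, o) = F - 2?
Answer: 48/5 ≈ 9.6000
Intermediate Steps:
T(F, o) = -2 + F
Z = 5
f(z, q) = ⅕ (f(z, q) = 1/((-2 + 2) + 5) = 1/(0 + 5) = 1/5 = ⅕)
f(2, -2)*(-1*(-48)) = (-1*(-48))/5 = (⅕)*48 = 48/5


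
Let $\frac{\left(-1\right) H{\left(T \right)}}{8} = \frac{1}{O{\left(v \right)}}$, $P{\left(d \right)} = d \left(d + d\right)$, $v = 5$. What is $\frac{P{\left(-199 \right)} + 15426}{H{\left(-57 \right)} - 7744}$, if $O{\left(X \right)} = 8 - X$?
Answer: $- \frac{70971}{5810} \approx -12.215$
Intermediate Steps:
$P{\left(d \right)} = 2 d^{2}$ ($P{\left(d \right)} = d 2 d = 2 d^{2}$)
$H{\left(T \right)} = - \frac{8}{3}$ ($H{\left(T \right)} = - \frac{8}{8 - 5} = - \frac{8}{3}$)
$\frac{P{\left(-199 \right)} + 15426}{H{\left(-57 \right)} - 7744} = \frac{2 \left(-199\right)^{2} + 15426}{- \frac{8}{3} - 7744} = \frac{2 \cdot 39601 + 15426}{- \frac{23240}{3}} = \left(79202 + 15426\right) \left(- \frac{3}{23240}\right) = 94628 \left(- \frac{3}{23240}\right) = - \frac{70971}{5810}$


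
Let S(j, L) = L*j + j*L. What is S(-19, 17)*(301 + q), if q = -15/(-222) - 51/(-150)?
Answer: -180106092/925 ≈ -1.9471e+5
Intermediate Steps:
S(j, L) = 2*L*j (S(j, L) = L*j + L*j = 2*L*j)
q = 377/925 (q = -15*(-1/222) - 51*(-1/150) = 5/74 + 17/50 = 377/925 ≈ 0.40757)
S(-19, 17)*(301 + q) = (2*17*(-19))*(301 + 377/925) = -646*278802/925 = -180106092/925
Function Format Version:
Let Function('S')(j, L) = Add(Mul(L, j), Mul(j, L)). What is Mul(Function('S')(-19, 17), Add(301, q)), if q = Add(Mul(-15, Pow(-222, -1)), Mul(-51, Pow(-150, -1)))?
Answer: Rational(-180106092, 925) ≈ -1.9471e+5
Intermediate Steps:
Function('S')(j, L) = Mul(2, L, j) (Function('S')(j, L) = Add(Mul(L, j), Mul(L, j)) = Mul(2, L, j))
q = Rational(377, 925) (q = Add(Mul(-15, Rational(-1, 222)), Mul(-51, Rational(-1, 150))) = Add(Rational(5, 74), Rational(17, 50)) = Rational(377, 925) ≈ 0.40757)
Mul(Function('S')(-19, 17), Add(301, q)) = Mul(Mul(2, 17, -19), Add(301, Rational(377, 925))) = Mul(-646, Rational(278802, 925)) = Rational(-180106092, 925)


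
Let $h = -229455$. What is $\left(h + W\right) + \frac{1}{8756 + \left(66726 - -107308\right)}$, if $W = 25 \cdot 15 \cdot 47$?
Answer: $- \frac{38720405699}{182790} \approx -2.1183 \cdot 10^{5}$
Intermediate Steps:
$W = 17625$ ($W = 375 \cdot 47 = 17625$)
$\left(h + W\right) + \frac{1}{8756 + \left(66726 - -107308\right)} = \left(-229455 + 17625\right) + \frac{1}{8756 + \left(66726 - -107308\right)} = -211830 + \frac{1}{8756 + \left(66726 + 107308\right)} = -211830 + \frac{1}{8756 + 174034} = -211830 + \frac{1}{182790} = - \frac{38720405699}{182790}$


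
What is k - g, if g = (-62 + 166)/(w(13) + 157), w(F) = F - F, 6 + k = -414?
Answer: -66044/157 ≈ -420.66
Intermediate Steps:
k = -420 (k = -6 - 414 = -420)
w(F) = 0
g = 104/157 (g = (-62 + 166)/(0 + 157) = 104/157 ≈ 0.66242)
k - g = -420 - 1*104/157 = -420 - 104/157 = -66044/157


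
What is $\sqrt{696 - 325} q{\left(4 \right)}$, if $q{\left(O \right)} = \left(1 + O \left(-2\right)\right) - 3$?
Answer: $- 10 \sqrt{371} \approx -192.61$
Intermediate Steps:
$q{\left(O \right)} = -2 - 2 O$ ($q{\left(O \right)} = \left(1 - 2 O\right) - 3 = -2 - 2 O$)
$\sqrt{696 - 325} q{\left(4 \right)} = \sqrt{696 - 325} \left(-2 - 8\right) = \sqrt{371} \left(-2 - 8\right) = \sqrt{371} \left(-10\right) = - 10 \sqrt{371}$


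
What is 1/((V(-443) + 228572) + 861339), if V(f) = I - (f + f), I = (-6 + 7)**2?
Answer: 1/1090798 ≈ 9.1676e-7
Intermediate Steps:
I = 1 (I = 1**2 = 1)
V(f) = 1 - 2*f (V(f) = 1 - (f + f) = 1 - 2*f)
1/((V(-443) + 228572) + 861339) = 1/(((1 - 2*(-443)) + 228572) + 861339) = 1/(((1 + 886) + 228572) + 861339) = 1/((887 + 228572) + 861339) = 1/(229459 + 861339) = 1/1090798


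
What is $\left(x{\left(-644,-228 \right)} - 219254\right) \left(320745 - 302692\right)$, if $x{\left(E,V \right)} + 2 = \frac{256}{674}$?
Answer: $- \frac{1333920716632}{337} \approx -3.9582 \cdot 10^{9}$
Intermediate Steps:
$x{\left(E,V \right)} = - \frac{546}{337}$ ($x{\left(E,V \right)} = -2 + \frac{256}{674} = -2 + 256 \cdot \frac{1}{674} = -2 + \frac{128}{337} = - \frac{546}{337}$)
$\left(x{\left(-644,-228 \right)} - 219254\right) \left(320745 - 302692\right) = \left(- \frac{546}{337} - 219254\right) \left(320745 - 302692\right) = \left(- \frac{73889144}{337}\right) 18053 = - \frac{1333920716632}{337}$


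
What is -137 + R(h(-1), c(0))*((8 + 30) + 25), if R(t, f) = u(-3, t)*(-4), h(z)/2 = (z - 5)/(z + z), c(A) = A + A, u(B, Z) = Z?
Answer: -1649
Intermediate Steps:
c(A) = 2*A
h(z) = (-5 + z)/z (h(z) = 2*((z - 5)/(z + z)) = 2*((-5 + z)/((2*z))) = 2*((-5 + z)*(1/(2*z))) = 2*((-5 + z)/(2*z)) = (-5 + z)/z)
R(t, f) = -4*t (R(t, f) = t*(-4) = -4*t)
-137 + R(h(-1), c(0))*((8 + 30) + 25) = -137 + (-4*(-5 - 1)/(-1))*((8 + 30) + 25) = -137 + (-(-4)*(-6))*(38 + 25) = -137 - 4*6*63 = -137 - 24*63 = -137 - 1512 = -1649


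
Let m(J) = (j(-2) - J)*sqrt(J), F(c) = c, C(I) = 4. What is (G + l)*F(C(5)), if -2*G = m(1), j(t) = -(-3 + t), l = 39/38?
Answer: -74/19 ≈ -3.8947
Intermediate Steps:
l = 39/38 (l = 39*(1/38) = 39/38 ≈ 1.0263)
j(t) = 3 - t
m(J) = sqrt(J)*(5 - J) (m(J) = ((3 - 1*(-2)) - J)*sqrt(J) = ((3 + 2) - J)*sqrt(J) = (5 - J)*sqrt(J) = sqrt(J)*(5 - J))
G = -2 (G = -sqrt(1)*(5 - 1*1)/2 = -(5 - 1)/2 = -4/2 = -1/2*4 = -2)
(G + l)*F(C(5)) = (-2 + 39/38)*4 = -37/38*4 = -74/19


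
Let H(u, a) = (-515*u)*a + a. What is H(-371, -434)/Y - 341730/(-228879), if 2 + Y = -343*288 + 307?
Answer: 2112545007194/2504419449 ≈ 843.53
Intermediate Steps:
H(u, a) = a - 515*a*u (H(u, a) = -515*a*u + a = a - 515*a*u)
Y = -98479 (Y = -2 + (-343*288 + 307) = -2 + (-98784 + 307) = -2 - 98477 = -98479)
H(-371, -434)/Y - 341730/(-228879) = -434*(1 - 515*(-371))/(-98479) - 341730/(-228879) = -434*(1 + 191065)*(-1/98479) - 341730*(-1/228879) = -434*191066*(-1/98479) + 37970/25431 = -82922644*(-1/98479) + 37970/25431 = 82922644/98479 + 37970/25431 = 2112545007194/2504419449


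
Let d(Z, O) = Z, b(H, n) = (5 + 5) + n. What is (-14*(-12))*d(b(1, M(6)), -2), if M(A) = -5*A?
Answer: -3360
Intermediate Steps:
b(H, n) = 10 + n
(-14*(-12))*d(b(1, M(6)), -2) = (-14*(-12))*(10 - 5*6) = 168*(10 - 30) = 168*(-20) = -3360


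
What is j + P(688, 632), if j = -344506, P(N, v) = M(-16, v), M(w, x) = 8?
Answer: -344498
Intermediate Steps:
P(N, v) = 8
j + P(688, 632) = -344506 + 8 = -344498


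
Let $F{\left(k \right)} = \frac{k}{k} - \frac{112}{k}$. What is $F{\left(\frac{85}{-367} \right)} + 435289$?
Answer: $\frac{37040754}{85} \approx 4.3577 \cdot 10^{5}$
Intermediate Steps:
$F{\left(k \right)} = 1 - \frac{112}{k}$
$F{\left(\frac{85}{-367} \right)} + 435289 = \frac{-112 + \frac{85}{-367}}{85 \frac{1}{-367}} + 435289 = \frac{-112 + 85 \left(- \frac{1}{367}\right)}{85 \left(- \frac{1}{367}\right)} + 435289 = \frac{-112 - \frac{85}{367}}{- \frac{85}{367}} + 435289 = \left(- \frac{367}{85}\right) \left(- \frac{41189}{367}\right) + 435289 = \frac{41189}{85} + 435289 = \frac{37040754}{85}$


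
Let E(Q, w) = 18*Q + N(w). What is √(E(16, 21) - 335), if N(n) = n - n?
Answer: I*√47 ≈ 6.8557*I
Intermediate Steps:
N(n) = 0
E(Q, w) = 18*Q (E(Q, w) = 18*Q + 0 = 18*Q)
√(E(16, 21) - 335) = √(18*16 - 335) = √(288 - 335) = √(-47) = I*√47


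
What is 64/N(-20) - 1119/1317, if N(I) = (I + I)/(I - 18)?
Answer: 131591/2195 ≈ 59.950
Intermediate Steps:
N(I) = 2*I/(-18 + I) (N(I) = (2*I)/(-18 + I) = 2*I/(-18 + I))
64/N(-20) - 1119/1317 = 64/((2*(-20)/(-18 - 20))) - 1119/1317 = 64/((2*(-20)/(-38))) - 1119*1/1317 = 64/((2*(-20)*(-1/38))) - 373/439 = 64/(20/19) - 373/439 = 64*(19/20) - 373/439 = 304/5 - 373/439 = 131591/2195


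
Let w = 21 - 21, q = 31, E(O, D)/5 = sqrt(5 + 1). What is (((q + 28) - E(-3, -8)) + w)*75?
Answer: 4425 - 375*sqrt(6) ≈ 3506.4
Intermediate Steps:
E(O, D) = 5*sqrt(6) (E(O, D) = 5*sqrt(5 + 1) = 5*sqrt(6))
w = 0
(((q + 28) - E(-3, -8)) + w)*75 = (((31 + 28) - 5*sqrt(6)) + 0)*75 = ((59 - 5*sqrt(6)) + 0)*75 = (59 - 5*sqrt(6))*75 = 4425 - 375*sqrt(6)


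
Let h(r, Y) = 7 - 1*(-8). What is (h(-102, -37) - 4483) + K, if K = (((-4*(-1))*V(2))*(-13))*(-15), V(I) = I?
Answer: -2908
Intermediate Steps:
h(r, Y) = 15 (h(r, Y) = 7 + 8 = 15)
K = 1560 (K = ((-4*(-1)*2)*(-13))*(-15) = ((4*2)*(-13))*(-15) = (8*(-13))*(-15) = -104*(-15) = 1560)
(h(-102, -37) - 4483) + K = (15 - 4483) + 1560 = -4468 + 1560 = -2908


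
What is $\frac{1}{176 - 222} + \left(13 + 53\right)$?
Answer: $\frac{3035}{46} \approx 65.978$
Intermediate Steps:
$\frac{1}{176 - 222} + \left(13 + 53\right) = \frac{1}{-46} + 66 = - \frac{1}{46} + 66 = \frac{3035}{46}$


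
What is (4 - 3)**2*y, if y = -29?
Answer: -29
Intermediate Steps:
(4 - 3)**2*y = (4 - 3)**2*(-29) = 1**2*(-29) = 1*(-29) = -29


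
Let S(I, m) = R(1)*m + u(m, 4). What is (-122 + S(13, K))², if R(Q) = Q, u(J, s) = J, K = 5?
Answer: 12544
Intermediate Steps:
S(I, m) = 2*m (S(I, m) = 1*m + m = m + m = 2*m)
(-122 + S(13, K))² = (-122 + 2*5)² = (-122 + 10)² = (-112)² = 12544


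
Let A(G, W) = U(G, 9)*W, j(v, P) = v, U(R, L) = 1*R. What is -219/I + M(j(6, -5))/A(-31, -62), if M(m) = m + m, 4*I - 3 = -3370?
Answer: 862038/3235687 ≈ 0.26642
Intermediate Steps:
I = -3367/4 (I = ¾ + (¼)*(-3370) = ¾ - 1685/2 = -3367/4 ≈ -841.75)
U(R, L) = R
A(G, W) = G*W
M(m) = 2*m
-219/I + M(j(6, -5))/A(-31, -62) = -219/(-3367/4) + (2*6)/((-31*(-62))) = -219*(-4/3367) + 12/1922 = 876/3367 + 12*(1/1922) = 876/3367 + 6/961 = 862038/3235687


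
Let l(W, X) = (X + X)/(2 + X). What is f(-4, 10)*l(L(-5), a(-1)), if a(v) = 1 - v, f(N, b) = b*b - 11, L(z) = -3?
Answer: 89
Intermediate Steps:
f(N, b) = -11 + b² (f(N, b) = b² - 11 = -11 + b²)
l(W, X) = 2*X/(2 + X) (l(W, X) = (2*X)/(2 + X) = 2*X/(2 + X))
f(-4, 10)*l(L(-5), a(-1)) = (-11 + 10²)*(2*(1 - 1*(-1))/(2 + (1 - 1*(-1)))) = (-11 + 100)*(2*(1 + 1)/(2 + (1 + 1))) = 89*(2*2/(2 + 2)) = 89*(2*2/4) = 89*(2*2*(¼)) = 89*1 = 89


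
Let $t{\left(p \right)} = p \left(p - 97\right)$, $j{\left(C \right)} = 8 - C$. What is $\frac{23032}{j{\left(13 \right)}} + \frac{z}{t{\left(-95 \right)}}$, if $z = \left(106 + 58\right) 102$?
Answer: $- \frac{3500167}{760} \approx -4605.5$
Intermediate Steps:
$z = 16728$ ($z = 164 \cdot 102 = 16728$)
$t{\left(p \right)} = p \left(-97 + p\right)$
$\frac{23032}{j{\left(13 \right)}} + \frac{z}{t{\left(-95 \right)}} = \frac{23032}{8 - 13} + \frac{16728}{\left(-95\right) \left(-97 - 95\right)} = \frac{23032}{8 - 13} + \frac{16728}{\left(-95\right) \left(-192\right)} = \frac{23032}{-5} + \frac{16728}{18240} = 23032 \left(- \frac{1}{5}\right) + 16728 \cdot \frac{1}{18240} = - \frac{23032}{5} + \frac{697}{760} = - \frac{3500167}{760}$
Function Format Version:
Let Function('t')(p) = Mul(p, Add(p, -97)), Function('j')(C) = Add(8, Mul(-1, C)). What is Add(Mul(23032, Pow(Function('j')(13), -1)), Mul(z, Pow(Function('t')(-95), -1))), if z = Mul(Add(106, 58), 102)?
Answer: Rational(-3500167, 760) ≈ -4605.5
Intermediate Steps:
z = 16728 (z = Mul(164, 102) = 16728)
Function('t')(p) = Mul(p, Add(-97, p))
Add(Mul(23032, Pow(Function('j')(13), -1)), Mul(z, Pow(Function('t')(-95), -1))) = Add(Mul(23032, Pow(Add(8, Mul(-1, 13)), -1)), Mul(16728, Pow(Mul(-95, Add(-97, -95)), -1))) = Add(Mul(23032, Pow(Add(8, -13), -1)), Mul(16728, Pow(Mul(-95, -192), -1))) = Add(Mul(23032, Pow(-5, -1)), Mul(16728, Pow(18240, -1))) = Add(Mul(23032, Rational(-1, 5)), Mul(16728, Rational(1, 18240))) = Add(Rational(-23032, 5), Rational(697, 760)) = Rational(-3500167, 760)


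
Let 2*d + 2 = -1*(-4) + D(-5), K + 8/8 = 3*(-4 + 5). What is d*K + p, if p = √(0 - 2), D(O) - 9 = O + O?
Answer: 1 + I*√2 ≈ 1.0 + 1.4142*I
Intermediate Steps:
D(O) = 9 + 2*O (D(O) = 9 + (O + O) = 9 + 2*O)
K = 2 (K = -1 + 3*(-4 + 5) = -1 + 3*1 = -1 + 3 = 2)
d = ½ (d = -1 + (-1*(-4) + (9 + 2*(-5)))/2 = -1 + (4 + (9 - 10))/2 = -1 + (4 - 1)/2 = -1 + (½)*3 = -1 + 3/2 = ½ ≈ 0.50000)
p = I*√2 (p = √(-2) = I*√2 ≈ 1.4142*I)
d*K + p = (½)*2 + I*√2 = 1 + I*√2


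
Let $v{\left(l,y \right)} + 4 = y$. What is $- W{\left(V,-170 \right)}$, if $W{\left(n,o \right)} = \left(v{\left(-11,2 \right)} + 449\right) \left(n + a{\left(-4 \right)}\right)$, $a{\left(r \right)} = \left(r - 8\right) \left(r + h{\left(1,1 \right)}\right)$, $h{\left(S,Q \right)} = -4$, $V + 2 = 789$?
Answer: $-394701$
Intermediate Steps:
$V = 787$ ($V = -2 + 789 = 787$)
$v{\left(l,y \right)} = -4 + y$
$a{\left(r \right)} = \left(-8 + r\right) \left(-4 + r\right)$ ($a{\left(r \right)} = \left(r - 8\right) \left(r - 4\right) = \left(-8 + r\right) \left(-4 + r\right)$)
$W{\left(n,o \right)} = 42912 + 447 n$ ($W{\left(n,o \right)} = \left(\left(-4 + 2\right) + 449\right) \left(n + \left(32 + \left(-4\right)^{2} - -48\right)\right) = \left(-2 + 449\right) \left(n + \left(32 + 16 + 48\right)\right) = 447 \left(n + 96\right) = 447 \left(96 + n\right) = 42912 + 447 n$)
$- W{\left(V,-170 \right)} = - (42912 + 447 \cdot 787) = - (42912 + 351789) = \left(-1\right) 394701 = -394701$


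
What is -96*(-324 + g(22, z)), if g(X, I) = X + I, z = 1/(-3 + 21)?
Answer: 86960/3 ≈ 28987.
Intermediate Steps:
z = 1/18 ≈ 0.055556
g(X, I) = I + X
-96*(-324 + g(22, z)) = -96*(-324 + (1/18 + 22)) = -96*(-324 + 397/18) = -96*(-5435/18) = 86960/3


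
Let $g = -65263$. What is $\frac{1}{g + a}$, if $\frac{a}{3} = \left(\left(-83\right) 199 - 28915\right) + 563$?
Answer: $- \frac{1}{199870} \approx -5.0033 \cdot 10^{-6}$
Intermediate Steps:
$a = -134607$ ($a = 3 \left(\left(\left(-83\right) 199 - 28915\right) + 563\right) = 3 \left(\left(-16517 - 28915\right) + 563\right) = 3 \left(-45432 + 563\right) = 3 \left(-44869\right) = -134607$)
$\frac{1}{g + a} = \frac{1}{-65263 - 134607} = \frac{1}{-199870} = - \frac{1}{199870}$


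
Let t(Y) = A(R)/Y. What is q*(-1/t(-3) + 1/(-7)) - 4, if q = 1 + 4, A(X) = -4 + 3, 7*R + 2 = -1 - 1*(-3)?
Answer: -138/7 ≈ -19.714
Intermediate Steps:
R = 0 (R = -2/7 + (-1 - 1*(-3))/7 = -2/7 + (-1 + 3)/7 = -2/7 + (⅐)*2 = -2/7 + 2/7 = 0)
A(X) = -1
t(Y) = -1/Y
q = 5
q*(-1/t(-3) + 1/(-7)) - 4 = 5*(-1/((-1/(-3))) + 1/(-7)) - 4 = 5*(-1/((-1*(-⅓))) + 1*(-⅐)) - 4 = 5*(-1/⅓ - ⅐) - 4 = 5*(-1*3 - ⅐) - 4 = 5*(-3 - ⅐) - 4 = 5*(-22/7) - 4 = -110/7 - 4 = -138/7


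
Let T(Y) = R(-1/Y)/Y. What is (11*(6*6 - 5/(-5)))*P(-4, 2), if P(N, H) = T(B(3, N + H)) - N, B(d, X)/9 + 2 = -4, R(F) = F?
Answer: 4746841/2916 ≈ 1627.9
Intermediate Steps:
B(d, X) = -54 (B(d, X) = -18 + 9*(-4) = -18 - 36 = -54)
T(Y) = -1/Y² (T(Y) = (-1/Y)/Y = -1/Y²)
P(N, H) = -1/2916 - N (P(N, H) = -1/(-54)² - N = -1*1/2916 - N = -1/2916 - N)
(11*(6*6 - 5/(-5)))*P(-4, 2) = (11*(6*6 - 5/(-5)))*(-1/2916 - 1*(-4)) = (11*(36 - 5*(-⅕)))*(-1/2916 + 4) = (11*(36 + 1))*(11663/2916) = (11*37)*(11663/2916) = 407*(11663/2916) = 4746841/2916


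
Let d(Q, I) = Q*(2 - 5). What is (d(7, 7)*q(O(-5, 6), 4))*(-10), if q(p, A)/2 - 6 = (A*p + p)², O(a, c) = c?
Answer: 380520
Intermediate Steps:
d(Q, I) = -3*Q (d(Q, I) = Q*(-3) = -3*Q)
q(p, A) = 12 + 2*(p + A*p)² (q(p, A) = 12 + 2*(A*p + p)² = 12 + 2*(p + A*p)²)
(d(7, 7)*q(O(-5, 6), 4))*(-10) = ((-3*7)*(12 + 2*6²*(1 + 4)²))*(-10) = -21*(12 + 2*36*5²)*(-10) = -21*(12 + 2*36*25)*(-10) = -21*(12 + 1800)*(-10) = -21*1812*(-10) = -38052*(-10) = 380520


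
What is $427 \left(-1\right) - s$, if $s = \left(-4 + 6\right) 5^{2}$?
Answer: $-477$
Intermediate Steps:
$s = 50$ ($s = 2 \cdot 25 = 50$)
$427 \left(-1\right) - s = 427 \left(-1\right) - 50 = -427 - 50 = -477$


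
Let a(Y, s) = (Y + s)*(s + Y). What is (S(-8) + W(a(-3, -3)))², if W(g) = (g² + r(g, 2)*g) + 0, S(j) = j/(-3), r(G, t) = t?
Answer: 16908544/9 ≈ 1.8787e+6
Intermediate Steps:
a(Y, s) = (Y + s)² (a(Y, s) = (Y + s)*(Y + s) = (Y + s)²)
S(j) = -j/3 (S(j) = j*(-⅓) = -j/3)
W(g) = g² + 2*g (W(g) = (g² + 2*g) + 0 = g² + 2*g)
(S(-8) + W(a(-3, -3)))² = (-⅓*(-8) + (-3 - 3)²*(2 + (-3 - 3)²))² = (8/3 + (-6)²*(2 + (-6)²))² = (8/3 + 36*(2 + 36))² = (8/3 + 36*38)² = (8/3 + 1368)² = (4112/3)² = 16908544/9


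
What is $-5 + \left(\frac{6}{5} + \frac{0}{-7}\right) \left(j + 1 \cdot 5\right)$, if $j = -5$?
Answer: $-5$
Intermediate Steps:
$-5 + \left(\frac{6}{5} + \frac{0}{-7}\right) \left(j + 1 \cdot 5\right) = -5 + \left(\frac{6}{5} + \frac{0}{-7}\right) \left(-5 + 1 \cdot 5\right) = -5 + \left(6 \cdot \frac{1}{5} + 0 \left(- \frac{1}{7}\right)\right) \left(-5 + 5\right) = -5 + \left(\frac{6}{5} + 0\right) 0 = -5 + \frac{6}{5} \cdot 0 = -5 + 0 = -5$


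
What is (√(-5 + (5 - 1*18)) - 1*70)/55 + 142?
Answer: 1548/11 + 3*I*√2/55 ≈ 140.73 + 0.077139*I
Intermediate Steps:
(√(-5 + (5 - 1*18)) - 1*70)/55 + 142 = (√(-5 + (5 - 18)) - 70)/55 + 142 = (√(-5 - 13) - 70)/55 + 142 = (√(-18) - 70)/55 + 142 = (3*I*√2 - 70)/55 + 142 = (-70 + 3*I*√2)/55 + 142 = (-14/11 + 3*I*√2/55) + 142 = 1548/11 + 3*I*√2/55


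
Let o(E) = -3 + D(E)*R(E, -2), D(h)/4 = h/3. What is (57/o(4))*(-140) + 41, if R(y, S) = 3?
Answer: -7447/13 ≈ -572.85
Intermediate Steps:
D(h) = 4*h/3 (D(h) = 4*(h/3) = 4*h/3)
o(E) = -3 + 4*E (o(E) = -3 + (4*E/3)*3 = -3 + 4*E)
(57/o(4))*(-140) + 41 = (57/(-3 + 4*4))*(-140) + 41 = (57/(-3 + 16))*(-140) + 41 = (57/13)*(-140) + 41 = -7980/13 + 41 = -7447/13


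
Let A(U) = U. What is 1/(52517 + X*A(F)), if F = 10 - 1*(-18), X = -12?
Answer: 1/52181 ≈ 1.9164e-5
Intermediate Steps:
F = 28 (F = 10 + 18 = 28)
1/(52517 + X*A(F)) = 1/(52517 - 12*28) = 1/(52517 - 336) = 1/52181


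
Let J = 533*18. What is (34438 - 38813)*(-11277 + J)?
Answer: 7363125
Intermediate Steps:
J = 9594
(34438 - 38813)*(-11277 + J) = (34438 - 38813)*(-11277 + 9594) = -4375*(-1683) = 7363125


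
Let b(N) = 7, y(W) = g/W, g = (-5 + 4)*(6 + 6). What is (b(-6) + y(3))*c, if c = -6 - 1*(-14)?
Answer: 24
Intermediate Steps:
g = -12 (g = -1*12 = -12)
y(W) = -12/W
c = 8 (c = -6 + 14 = 8)
(b(-6) + y(3))*c = (7 - 12/3)*8 = (7 - 12*1/3)*8 = (7 - 4)*8 = 3*8 = 24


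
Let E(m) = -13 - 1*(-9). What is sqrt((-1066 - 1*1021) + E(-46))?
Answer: I*sqrt(2091) ≈ 45.727*I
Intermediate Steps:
E(m) = -4 (E(m) = -13 + 9 = -4)
sqrt((-1066 - 1*1021) + E(-46)) = sqrt((-1066 - 1*1021) - 4) = sqrt((-1066 - 1021) - 4) = sqrt(-2087 - 4) = sqrt(-2091) = I*sqrt(2091)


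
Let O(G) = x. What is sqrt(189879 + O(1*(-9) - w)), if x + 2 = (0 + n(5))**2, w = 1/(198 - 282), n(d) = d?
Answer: sqrt(189902) ≈ 435.78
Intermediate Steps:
w = -1/84 (w = 1/(-84) = -1/84 ≈ -0.011905)
x = 23 (x = -2 + (0 + 5)**2 = -2 + 5**2 = -2 + 25 = 23)
O(G) = 23
sqrt(189879 + O(1*(-9) - w)) = sqrt(189879 + 23) = sqrt(189902)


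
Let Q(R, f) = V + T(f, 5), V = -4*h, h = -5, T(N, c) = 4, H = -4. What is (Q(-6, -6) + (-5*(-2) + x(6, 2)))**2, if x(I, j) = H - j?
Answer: 784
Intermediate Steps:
x(I, j) = -4 - j
V = 20 (V = -4*(-5) = 20)
Q(R, f) = 24 (Q(R, f) = 20 + 4 = 24)
(Q(-6, -6) + (-5*(-2) + x(6, 2)))**2 = (24 + (-5*(-2) + (-4 - 1*2)))**2 = (24 + (10 + (-4 - 2)))**2 = (24 + (10 - 6))**2 = (24 + 4)**2 = 28**2 = 784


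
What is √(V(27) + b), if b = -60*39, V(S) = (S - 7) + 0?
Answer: 4*I*√145 ≈ 48.166*I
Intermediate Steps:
V(S) = -7 + S (V(S) = (-7 + S) + 0 = -7 + S)
b = -2340
√(V(27) + b) = √((-7 + 27) - 2340) = √(20 - 2340) = √(-2320) = 4*I*√145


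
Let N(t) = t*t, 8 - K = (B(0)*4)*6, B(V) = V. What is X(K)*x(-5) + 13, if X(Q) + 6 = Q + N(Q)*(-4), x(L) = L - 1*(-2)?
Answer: 775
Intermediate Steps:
K = 8 (K = 8 - 0*4*6 = 8 - 0*6 = 8 - 1*0 = 8 + 0 = 8)
x(L) = 2 + L (x(L) = L + 2 = 2 + L)
N(t) = t**2
X(Q) = -6 + Q - 4*Q**2 (X(Q) = -6 + (Q + Q**2*(-4)) = -6 + (Q - 4*Q**2) = -6 + Q - 4*Q**2)
X(K)*x(-5) + 13 = (-6 + 8 - 4*8**2)*(2 - 5) + 13 = (-6 + 8 - 4*64)*(-3) + 13 = (-6 + 8 - 256)*(-3) + 13 = -254*(-3) + 13 = 762 + 13 = 775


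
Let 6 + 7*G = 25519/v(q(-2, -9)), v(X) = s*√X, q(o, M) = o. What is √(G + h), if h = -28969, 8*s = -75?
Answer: √(-319392675 + 2143596*I*√2)/105 ≈ 0.80774 + 170.21*I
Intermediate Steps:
s = -75/8 (s = (⅛)*(-75) = -75/8 ≈ -9.3750)
v(X) = -75*√X/8
G = -6/7 + 102076*I*√2/525 (G = -6/7 + (25519/((-75*I*√2/8)))/7 = -6/7 + (25519*(4*I*√2/75))/7 = -6/7 + (102076*I*√2/75)/7 = -6/7 + 102076*I*√2/525 ≈ -0.85714 + 274.97*I)
√(G + h) = √((-6/7 + 102076*I*√2/525) - 28969) = √(-202789/7 + 102076*I*√2/525)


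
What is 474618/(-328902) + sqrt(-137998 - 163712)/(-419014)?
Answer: -79103/54817 - I*sqrt(301710)/419014 ≈ -1.443 - 0.0013109*I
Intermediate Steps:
474618/(-328902) + sqrt(-137998 - 163712)/(-419014) = 474618*(-1/328902) + sqrt(-301710)*(-1/419014) = -79103/54817 + (I*sqrt(301710))*(-1/419014) = -79103/54817 - I*sqrt(301710)/419014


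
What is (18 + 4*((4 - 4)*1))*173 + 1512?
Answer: 4626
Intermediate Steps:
(18 + 4*((4 - 4)*1))*173 + 1512 = (18 + 4*(0*1))*173 + 1512 = (18 + 4*0)*173 + 1512 = (18 + 0)*173 + 1512 = 18*173 + 1512 = 3114 + 1512 = 4626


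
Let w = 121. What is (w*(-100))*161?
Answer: -1948100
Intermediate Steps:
(w*(-100))*161 = (121*(-100))*161 = -12100*161 = -1948100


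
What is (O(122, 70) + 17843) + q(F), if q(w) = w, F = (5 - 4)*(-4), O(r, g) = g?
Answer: 17909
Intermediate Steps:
F = -4 (F = 1*(-4) = -4)
(O(122, 70) + 17843) + q(F) = (70 + 17843) - 4 = 17913 - 4 = 17909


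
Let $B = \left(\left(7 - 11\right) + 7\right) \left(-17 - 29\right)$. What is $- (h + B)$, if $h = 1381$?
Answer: $-1243$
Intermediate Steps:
$B = -138$ ($B = \left(-4 + 7\right) \left(-46\right) = 3 \left(-46\right) = -138$)
$- (h + B) = - (1381 - 138) = \left(-1\right) 1243 = -1243$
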